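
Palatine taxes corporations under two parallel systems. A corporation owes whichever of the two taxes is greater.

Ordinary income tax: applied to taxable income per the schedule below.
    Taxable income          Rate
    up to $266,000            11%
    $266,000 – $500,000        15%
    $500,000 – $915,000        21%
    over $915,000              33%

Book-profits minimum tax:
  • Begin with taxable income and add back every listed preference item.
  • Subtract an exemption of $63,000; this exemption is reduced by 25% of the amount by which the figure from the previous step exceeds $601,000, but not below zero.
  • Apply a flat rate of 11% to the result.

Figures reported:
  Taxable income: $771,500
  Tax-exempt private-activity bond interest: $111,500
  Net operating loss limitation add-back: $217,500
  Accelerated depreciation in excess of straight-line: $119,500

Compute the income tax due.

Ordinary income tax:
  $266,000 × 11% = $29,260
  $234,000 × 15% = $35,100
  $271,500 × 21% = $57,015
  → $121,375

Book-profits minimum tax:
  Adjusted income: $771,500 + $111,500 + $217,500 + $119,500 = $1,220,000
  Exemption: 25% × ($1,220,000 − $601,000) = $154,750 ≥ $63,000, so the exemption is fully phased out
  Base: $1,220,000 − $0 = $1,220,000
  $1,220,000 × 11% = $134,200

$134,200 > $121,375, so the book-profits minimum tax is the binding amount.

$134,200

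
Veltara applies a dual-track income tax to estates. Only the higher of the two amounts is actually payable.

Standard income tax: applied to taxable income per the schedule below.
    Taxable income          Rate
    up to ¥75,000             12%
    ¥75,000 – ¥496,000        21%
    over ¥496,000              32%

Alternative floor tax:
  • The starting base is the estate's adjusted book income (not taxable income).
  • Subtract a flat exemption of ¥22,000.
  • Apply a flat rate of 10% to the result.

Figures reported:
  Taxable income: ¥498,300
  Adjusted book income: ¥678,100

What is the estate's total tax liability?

¥98,146

Standard income tax:
  ¥75,000 × 12% = ¥9,000
  ¥421,000 × 21% = ¥88,410
  ¥2,300 × 32% = ¥736
  → ¥98,146

Alternative floor tax:
  Base (adjusted book income): ¥678,100
  Less exemption ¥22,000 → base ¥656,100
  ¥656,100 × 10% = ¥65,610

¥98,146 > ¥65,610, so the standard income tax governs.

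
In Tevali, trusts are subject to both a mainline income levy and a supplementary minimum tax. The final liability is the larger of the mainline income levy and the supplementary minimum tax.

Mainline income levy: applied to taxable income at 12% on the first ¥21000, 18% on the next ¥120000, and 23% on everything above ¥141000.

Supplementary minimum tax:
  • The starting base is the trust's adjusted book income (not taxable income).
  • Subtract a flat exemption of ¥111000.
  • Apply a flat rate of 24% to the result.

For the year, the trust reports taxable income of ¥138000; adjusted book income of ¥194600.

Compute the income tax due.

Mainline income levy:
  ¥21000 × 12% = ¥2520
  ¥117000 × 18% = ¥21060
  → ¥23580

Supplementary minimum tax:
  Base (adjusted book income): ¥194600
  Less exemption ¥111000 → base ¥83600
  ¥83600 × 24% = ¥20064

¥23580 > ¥20064, so the mainline income levy governs.

¥23580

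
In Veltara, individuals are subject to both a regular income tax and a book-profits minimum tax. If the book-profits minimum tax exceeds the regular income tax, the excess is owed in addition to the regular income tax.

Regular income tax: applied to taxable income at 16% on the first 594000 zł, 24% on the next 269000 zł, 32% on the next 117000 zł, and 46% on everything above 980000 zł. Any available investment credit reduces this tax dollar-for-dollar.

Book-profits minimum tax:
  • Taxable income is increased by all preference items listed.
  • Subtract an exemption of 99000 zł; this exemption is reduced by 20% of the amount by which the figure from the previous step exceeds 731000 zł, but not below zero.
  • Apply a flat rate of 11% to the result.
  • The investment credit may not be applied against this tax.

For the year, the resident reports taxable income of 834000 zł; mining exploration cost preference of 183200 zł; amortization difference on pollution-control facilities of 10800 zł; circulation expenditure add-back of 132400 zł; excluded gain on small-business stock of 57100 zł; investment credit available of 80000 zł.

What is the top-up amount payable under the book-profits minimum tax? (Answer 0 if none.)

61098 zł

Regular income tax:
  594000 zł × 16% = 95040 zł
  240000 zł × 24% = 57600 zł
  → 152640 zł
  Less investment credit 80000 zł → 72640 zł

Book-profits minimum tax:
  Adjusted income: 834000 zł + 183200 zł + 10800 zł + 132400 zł + 57100 zł = 1217500 zł
  Exemption: 99000 zł − 20% × (1217500 zł − 731000 zł) = 99000 zł − 97300 zł = 1700 zł
  Base: 1217500 zł − 1700 zł = 1215800 zł
  1215800 zł × 11% = 133738 zł

Excess of book-profits minimum tax over regular income tax: 133738 zł − 72640 zł = 61098 zł.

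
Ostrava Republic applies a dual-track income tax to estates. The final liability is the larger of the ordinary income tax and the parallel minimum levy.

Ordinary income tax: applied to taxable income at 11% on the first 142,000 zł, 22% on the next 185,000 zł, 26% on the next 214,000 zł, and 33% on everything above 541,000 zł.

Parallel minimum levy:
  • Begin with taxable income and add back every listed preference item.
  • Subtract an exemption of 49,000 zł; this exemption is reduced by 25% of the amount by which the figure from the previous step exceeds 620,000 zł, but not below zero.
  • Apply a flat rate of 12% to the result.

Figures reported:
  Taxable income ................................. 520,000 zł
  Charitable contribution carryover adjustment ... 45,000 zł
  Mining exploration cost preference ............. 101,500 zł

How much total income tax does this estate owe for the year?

Ordinary income tax:
  142,000 zł × 11% = 15,620 zł
  185,000 zł × 22% = 40,700 zł
  193,000 zł × 26% = 50,180 zł
  → 106,500 zł

Parallel minimum levy:
  Adjusted income: 520,000 zł + 45,000 zł + 101,500 zł = 666,500 zł
  Exemption: 49,000 zł − 25% × (666,500 zł − 620,000 zł) = 49,000 zł − 11,625 zł = 37,375 zł
  Base: 666,500 zł − 37,375 zł = 629,125 zł
  629,125 zł × 12% = 75,495 zł

106,500 zł > 75,495 zł, so the ordinary income tax governs.

106,500 zł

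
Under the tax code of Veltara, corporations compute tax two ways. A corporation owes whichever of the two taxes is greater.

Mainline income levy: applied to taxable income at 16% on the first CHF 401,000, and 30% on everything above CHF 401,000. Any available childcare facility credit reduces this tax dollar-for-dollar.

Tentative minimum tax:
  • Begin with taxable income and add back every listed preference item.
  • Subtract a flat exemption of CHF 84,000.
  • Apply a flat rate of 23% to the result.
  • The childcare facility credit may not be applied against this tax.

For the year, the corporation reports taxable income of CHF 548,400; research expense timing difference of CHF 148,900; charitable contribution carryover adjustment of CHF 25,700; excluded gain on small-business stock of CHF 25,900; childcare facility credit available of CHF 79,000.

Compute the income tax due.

Tentative minimum tax:
  Adjusted income: CHF 548,400 + CHF 148,900 + CHF 25,700 + CHF 25,900 = CHF 748,900
  Less exemption CHF 84,000 → base CHF 664,900
  CHF 664,900 × 23% = CHF 152,927

Mainline income levy:
  CHF 401,000 × 16% = CHF 64,160
  CHF 147,400 × 30% = CHF 44,220
  → CHF 108,380
  Less childcare facility credit CHF 79,000 → CHF 29,380

CHF 152,927 > CHF 29,380, so the tentative minimum tax is the binding amount.

CHF 152,927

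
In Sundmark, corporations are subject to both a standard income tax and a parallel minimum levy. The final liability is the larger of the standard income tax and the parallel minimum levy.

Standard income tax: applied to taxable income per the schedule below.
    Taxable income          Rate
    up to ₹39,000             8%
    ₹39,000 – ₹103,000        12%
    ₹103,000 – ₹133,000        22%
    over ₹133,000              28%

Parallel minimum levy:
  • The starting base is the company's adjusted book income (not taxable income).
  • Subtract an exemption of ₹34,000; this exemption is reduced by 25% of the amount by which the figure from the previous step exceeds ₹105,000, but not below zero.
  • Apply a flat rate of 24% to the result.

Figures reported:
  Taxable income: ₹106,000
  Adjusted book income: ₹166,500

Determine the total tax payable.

Standard income tax:
  ₹39,000 × 8% = ₹3,120
  ₹64,000 × 12% = ₹7,680
  ₹3,000 × 22% = ₹660
  → ₹11,460

Parallel minimum levy:
  Base (adjusted book income): ₹166,500
  Exemption: ₹34,000 − 25% × (₹166,500 − ₹105,000) = ₹34,000 − ₹15,375 = ₹18,625
  Base: ₹166,500 − ₹18,625 = ₹147,875
  ₹147,875 × 24% = ₹35,490

₹35,490 > ₹11,460, so the parallel minimum levy is the binding amount.

₹35,490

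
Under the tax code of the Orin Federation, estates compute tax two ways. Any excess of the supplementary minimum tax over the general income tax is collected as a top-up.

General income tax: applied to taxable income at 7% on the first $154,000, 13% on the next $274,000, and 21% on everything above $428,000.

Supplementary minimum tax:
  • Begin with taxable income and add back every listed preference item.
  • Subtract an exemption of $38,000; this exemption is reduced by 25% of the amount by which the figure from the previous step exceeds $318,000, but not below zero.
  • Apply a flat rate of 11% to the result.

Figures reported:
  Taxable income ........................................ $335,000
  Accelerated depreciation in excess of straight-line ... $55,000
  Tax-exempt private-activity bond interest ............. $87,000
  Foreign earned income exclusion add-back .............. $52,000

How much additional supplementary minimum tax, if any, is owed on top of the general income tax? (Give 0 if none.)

Supplementary minimum tax:
  Adjusted income: $335,000 + $55,000 + $87,000 + $52,000 = $529,000
  Exemption: 25% × ($529,000 − $318,000) = $52,750 ≥ $38,000, so the exemption is fully phased out
  Base: $529,000 − $0 = $529,000
  $529,000 × 11% = $58,190

General income tax:
  $154,000 × 7% = $10,780
  $181,000 × 13% = $23,530
  → $34,310

Excess of supplementary minimum tax over general income tax: $58,190 − $34,310 = $23,880.

$23,880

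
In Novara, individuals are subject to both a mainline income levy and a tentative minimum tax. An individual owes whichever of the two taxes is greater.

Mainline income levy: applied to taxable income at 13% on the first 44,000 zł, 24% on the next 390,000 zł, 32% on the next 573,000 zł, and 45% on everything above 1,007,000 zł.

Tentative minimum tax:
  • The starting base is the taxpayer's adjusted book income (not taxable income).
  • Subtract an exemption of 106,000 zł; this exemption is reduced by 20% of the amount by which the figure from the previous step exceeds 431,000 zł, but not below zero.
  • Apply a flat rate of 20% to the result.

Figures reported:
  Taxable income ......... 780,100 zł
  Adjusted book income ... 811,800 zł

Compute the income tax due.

210,072 zł

Tentative minimum tax:
  Base (adjusted book income): 811,800 zł
  Exemption: 106,000 zł − 20% × (811,800 zł − 431,000 zł) = 106,000 zł − 76,160 zł = 29,840 zł
  Base: 811,800 zł − 29,840 zł = 781,960 zł
  781,960 zł × 20% = 156,392 zł

Mainline income levy:
  44,000 zł × 13% = 5,720 zł
  390,000 zł × 24% = 93,600 zł
  346,100 zł × 32% = 110,752 zł
  → 210,072 zł

210,072 zł > 156,392 zł, so the mainline income levy governs.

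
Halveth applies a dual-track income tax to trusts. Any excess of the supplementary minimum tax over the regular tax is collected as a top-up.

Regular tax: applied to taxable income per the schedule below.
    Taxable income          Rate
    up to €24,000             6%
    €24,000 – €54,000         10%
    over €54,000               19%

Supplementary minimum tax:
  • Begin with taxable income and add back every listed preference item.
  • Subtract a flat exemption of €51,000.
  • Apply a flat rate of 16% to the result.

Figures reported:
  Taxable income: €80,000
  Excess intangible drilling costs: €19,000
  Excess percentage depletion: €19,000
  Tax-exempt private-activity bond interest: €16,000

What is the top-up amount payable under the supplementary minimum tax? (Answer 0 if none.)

€3,900

Supplementary minimum tax:
  Adjusted income: €80,000 + €19,000 + €19,000 + €16,000 = €134,000
  Less exemption €51,000 → base €83,000
  €83,000 × 16% = €13,280

Regular tax:
  €24,000 × 6% = €1,440
  €30,000 × 10% = €3,000
  €26,000 × 19% = €4,940
  → €9,380

Excess of supplementary minimum tax over regular tax: €13,280 − €9,380 = €3,900.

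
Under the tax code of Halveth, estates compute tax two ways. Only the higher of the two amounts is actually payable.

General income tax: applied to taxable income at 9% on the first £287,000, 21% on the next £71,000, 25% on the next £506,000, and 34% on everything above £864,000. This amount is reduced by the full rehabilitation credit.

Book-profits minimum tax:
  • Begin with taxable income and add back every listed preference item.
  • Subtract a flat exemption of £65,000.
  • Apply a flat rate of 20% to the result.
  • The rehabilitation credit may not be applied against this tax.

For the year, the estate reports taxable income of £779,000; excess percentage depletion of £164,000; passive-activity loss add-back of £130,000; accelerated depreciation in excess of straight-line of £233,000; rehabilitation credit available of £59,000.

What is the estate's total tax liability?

General income tax:
  £287,000 × 9% = £25,830
  £71,000 × 21% = £14,910
  £421,000 × 25% = £105,250
  → £145,990
  Less rehabilitation credit £59,000 → £86,990

Book-profits minimum tax:
  Adjusted income: £779,000 + £164,000 + £130,000 + £233,000 = £1,306,000
  Less exemption £65,000 → base £1,241,000
  £1,241,000 × 20% = £248,200

£248,200 > £86,990, so the book-profits minimum tax is the binding amount.

£248,200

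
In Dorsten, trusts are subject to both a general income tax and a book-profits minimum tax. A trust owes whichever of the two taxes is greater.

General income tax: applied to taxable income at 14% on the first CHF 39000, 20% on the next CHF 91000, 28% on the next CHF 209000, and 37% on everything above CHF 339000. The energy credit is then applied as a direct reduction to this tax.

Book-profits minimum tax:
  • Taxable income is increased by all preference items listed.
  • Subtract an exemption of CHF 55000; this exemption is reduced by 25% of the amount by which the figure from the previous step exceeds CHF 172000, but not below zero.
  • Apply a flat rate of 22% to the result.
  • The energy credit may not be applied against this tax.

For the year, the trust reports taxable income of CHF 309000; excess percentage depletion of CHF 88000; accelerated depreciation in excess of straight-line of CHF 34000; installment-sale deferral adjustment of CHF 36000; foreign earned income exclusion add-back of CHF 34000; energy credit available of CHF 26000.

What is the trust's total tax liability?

General income tax:
  CHF 39000 × 14% = CHF 5460
  CHF 91000 × 20% = CHF 18200
  CHF 179000 × 28% = CHF 50120
  → CHF 73780
  Less energy credit CHF 26000 → CHF 47780

Book-profits minimum tax:
  Adjusted income: CHF 309000 + CHF 88000 + CHF 34000 + CHF 36000 + CHF 34000 = CHF 501000
  Exemption: 25% × (CHF 501000 − CHF 172000) = CHF 82250 ≥ CHF 55000, so the exemption is fully phased out
  Base: CHF 501000 − CHF 0 = CHF 501000
  CHF 501000 × 22% = CHF 110220

CHF 110220 > CHF 47780, so the book-profits minimum tax is the binding amount.

CHF 110220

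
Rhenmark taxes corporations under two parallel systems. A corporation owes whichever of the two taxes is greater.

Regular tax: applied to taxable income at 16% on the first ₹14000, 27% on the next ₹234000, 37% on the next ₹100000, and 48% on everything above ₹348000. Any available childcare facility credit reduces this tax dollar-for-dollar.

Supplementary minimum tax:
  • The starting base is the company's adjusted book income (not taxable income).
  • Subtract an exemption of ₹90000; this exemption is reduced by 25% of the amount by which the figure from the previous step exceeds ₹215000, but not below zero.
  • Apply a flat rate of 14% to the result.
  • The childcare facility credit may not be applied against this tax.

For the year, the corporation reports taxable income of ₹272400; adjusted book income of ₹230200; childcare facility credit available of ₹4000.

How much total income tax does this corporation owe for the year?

Regular tax:
  ₹14000 × 16% = ₹2240
  ₹234000 × 27% = ₹63180
  ₹24400 × 37% = ₹9028
  → ₹74448
  Less childcare facility credit ₹4000 → ₹70448

Supplementary minimum tax:
  Base (adjusted book income): ₹230200
  Exemption: ₹90000 − 25% × (₹230200 − ₹215000) = ₹90000 − ₹3800 = ₹86200
  Base: ₹230200 − ₹86200 = ₹144000
  ₹144000 × 14% = ₹20160

₹70448 > ₹20160, so the regular tax governs.

₹70448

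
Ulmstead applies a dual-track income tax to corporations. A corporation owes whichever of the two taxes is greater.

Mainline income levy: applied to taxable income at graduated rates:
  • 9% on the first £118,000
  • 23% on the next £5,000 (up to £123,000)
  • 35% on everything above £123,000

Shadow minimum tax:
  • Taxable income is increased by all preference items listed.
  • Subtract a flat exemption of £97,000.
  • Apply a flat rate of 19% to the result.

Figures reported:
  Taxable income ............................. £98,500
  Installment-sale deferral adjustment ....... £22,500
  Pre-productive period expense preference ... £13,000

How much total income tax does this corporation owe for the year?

£8,865

Mainline income levy:
  £98,500 × 9% = £8,865

Shadow minimum tax:
  Adjusted income: £98,500 + £22,500 + £13,000 = £134,000
  Less exemption £97,000 → base £37,000
  £37,000 × 19% = £7,030

£8,865 > £7,030, so the mainline income levy governs.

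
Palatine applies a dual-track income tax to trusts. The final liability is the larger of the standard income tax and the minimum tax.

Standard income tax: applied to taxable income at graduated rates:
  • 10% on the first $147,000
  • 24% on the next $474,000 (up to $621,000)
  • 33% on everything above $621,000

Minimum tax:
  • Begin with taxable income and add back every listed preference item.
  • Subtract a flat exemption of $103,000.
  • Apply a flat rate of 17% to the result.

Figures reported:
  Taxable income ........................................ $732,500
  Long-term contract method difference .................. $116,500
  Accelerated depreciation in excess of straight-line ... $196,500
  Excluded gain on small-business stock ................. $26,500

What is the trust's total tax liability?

$165,255

Minimum tax:
  Adjusted income: $732,500 + $116,500 + $196,500 + $26,500 = $1,072,000
  Less exemption $103,000 → base $969,000
  $969,000 × 17% = $164,730

Standard income tax:
  $147,000 × 10% = $14,700
  $474,000 × 24% = $113,760
  $111,500 × 33% = $36,795
  → $165,255

$165,255 > $164,730, so the standard income tax governs.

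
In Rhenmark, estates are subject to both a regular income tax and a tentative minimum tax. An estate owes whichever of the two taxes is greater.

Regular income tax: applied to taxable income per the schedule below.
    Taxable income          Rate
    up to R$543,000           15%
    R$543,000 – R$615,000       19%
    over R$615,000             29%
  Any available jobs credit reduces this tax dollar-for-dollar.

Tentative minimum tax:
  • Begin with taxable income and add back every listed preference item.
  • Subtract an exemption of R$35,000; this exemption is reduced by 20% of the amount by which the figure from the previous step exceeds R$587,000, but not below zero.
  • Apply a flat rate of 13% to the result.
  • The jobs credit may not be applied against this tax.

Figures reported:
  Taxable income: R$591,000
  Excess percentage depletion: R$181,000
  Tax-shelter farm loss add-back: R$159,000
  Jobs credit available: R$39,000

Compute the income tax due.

Regular income tax:
  R$543,000 × 15% = R$81,450
  R$48,000 × 19% = R$9,120
  → R$90,570
  Less jobs credit R$39,000 → R$51,570

Tentative minimum tax:
  Adjusted income: R$591,000 + R$181,000 + R$159,000 = R$931,000
  Exemption: 20% × (R$931,000 − R$587,000) = R$68,800 ≥ R$35,000, so the exemption is fully phased out
  Base: R$931,000 − R$0 = R$931,000
  R$931,000 × 13% = R$121,030

R$121,030 > R$51,570, so the tentative minimum tax is the binding amount.

R$121,030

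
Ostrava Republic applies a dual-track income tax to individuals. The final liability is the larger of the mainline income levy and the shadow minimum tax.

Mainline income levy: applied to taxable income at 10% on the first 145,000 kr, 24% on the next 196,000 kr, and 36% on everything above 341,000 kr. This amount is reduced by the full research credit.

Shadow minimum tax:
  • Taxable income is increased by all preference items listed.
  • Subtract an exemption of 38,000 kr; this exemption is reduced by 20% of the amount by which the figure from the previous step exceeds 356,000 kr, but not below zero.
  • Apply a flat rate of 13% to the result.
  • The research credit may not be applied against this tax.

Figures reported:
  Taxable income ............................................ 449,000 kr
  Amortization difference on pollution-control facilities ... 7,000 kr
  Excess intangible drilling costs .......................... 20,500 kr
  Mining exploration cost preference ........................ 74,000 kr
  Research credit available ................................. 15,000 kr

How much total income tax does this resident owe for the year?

Mainline income levy:
  145,000 kr × 10% = 14,500 kr
  196,000 kr × 24% = 47,040 kr
  108,000 kr × 36% = 38,880 kr
  → 100,420 kr
  Less research credit 15,000 kr → 85,420 kr

Shadow minimum tax:
  Adjusted income: 449,000 kr + 7,000 kr + 20,500 kr + 74,000 kr = 550,500 kr
  Exemption: 20% × (550,500 kr − 356,000 kr) = 38,900 kr ≥ 38,000 kr, so the exemption is fully phased out
  Base: 550,500 kr − 0 kr = 550,500 kr
  550,500 kr × 13% = 71,565 kr

85,420 kr > 71,565 kr, so the mainline income levy governs.

85,420 kr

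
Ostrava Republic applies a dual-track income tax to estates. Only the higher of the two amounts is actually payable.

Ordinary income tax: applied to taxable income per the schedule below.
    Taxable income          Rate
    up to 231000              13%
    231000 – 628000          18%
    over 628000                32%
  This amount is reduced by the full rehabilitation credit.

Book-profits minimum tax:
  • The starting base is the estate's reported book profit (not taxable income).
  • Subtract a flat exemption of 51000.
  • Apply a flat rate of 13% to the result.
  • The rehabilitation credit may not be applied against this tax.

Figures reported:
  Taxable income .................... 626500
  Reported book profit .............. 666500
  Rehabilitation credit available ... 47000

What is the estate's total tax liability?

80015

Ordinary income tax:
  231000 × 13% = 30030
  395500 × 18% = 71190
  → 101220
  Less rehabilitation credit 47000 → 54220

Book-profits minimum tax:
  Base (reported book profit): 666500
  Less exemption 51000 → base 615500
  615500 × 13% = 80015

80015 > 54220, so the book-profits minimum tax is the binding amount.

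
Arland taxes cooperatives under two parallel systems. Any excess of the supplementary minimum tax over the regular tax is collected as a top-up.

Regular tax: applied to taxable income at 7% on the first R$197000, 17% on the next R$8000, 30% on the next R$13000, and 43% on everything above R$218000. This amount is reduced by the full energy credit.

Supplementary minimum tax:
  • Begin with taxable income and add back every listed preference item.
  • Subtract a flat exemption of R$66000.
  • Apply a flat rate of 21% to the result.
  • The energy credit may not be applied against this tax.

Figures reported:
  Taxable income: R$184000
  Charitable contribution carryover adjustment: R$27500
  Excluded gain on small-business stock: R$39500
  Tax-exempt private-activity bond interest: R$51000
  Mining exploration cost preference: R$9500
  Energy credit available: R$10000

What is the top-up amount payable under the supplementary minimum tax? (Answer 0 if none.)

Supplementary minimum tax:
  Adjusted income: R$184000 + R$27500 + R$39500 + R$51000 + R$9500 = R$311500
  Less exemption R$66000 → base R$245500
  R$245500 × 21% = R$51555

Regular tax:
  R$184000 × 7% = R$12880
  Less energy credit R$10000 → R$2880

Excess of supplementary minimum tax over regular tax: R$51555 − R$2880 = R$48675.

R$48675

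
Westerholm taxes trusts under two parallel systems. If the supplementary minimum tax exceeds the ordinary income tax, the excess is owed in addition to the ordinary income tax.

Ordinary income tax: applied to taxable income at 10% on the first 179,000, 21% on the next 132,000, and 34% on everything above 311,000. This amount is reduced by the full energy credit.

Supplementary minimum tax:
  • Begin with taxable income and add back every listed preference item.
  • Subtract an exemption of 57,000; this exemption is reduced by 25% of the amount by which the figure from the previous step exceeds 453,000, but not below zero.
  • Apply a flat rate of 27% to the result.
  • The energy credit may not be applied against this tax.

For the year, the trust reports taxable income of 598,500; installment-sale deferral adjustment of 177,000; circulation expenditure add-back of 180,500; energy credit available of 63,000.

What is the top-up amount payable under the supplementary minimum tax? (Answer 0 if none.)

177,750

Supplementary minimum tax:
  Adjusted income: 598,500 + 177,000 + 180,500 = 956,000
  Exemption: 25% × (956,000 − 453,000) = 125,750 ≥ 57,000, so the exemption is fully phased out
  Base: 956,000 − 0 = 956,000
  956,000 × 27% = 258,120

Ordinary income tax:
  179,000 × 10% = 17,900
  132,000 × 21% = 27,720
  287,500 × 34% = 97,750
  → 143,370
  Less energy credit 63,000 → 80,370

Excess of supplementary minimum tax over ordinary income tax: 258,120 − 80,370 = 177,750.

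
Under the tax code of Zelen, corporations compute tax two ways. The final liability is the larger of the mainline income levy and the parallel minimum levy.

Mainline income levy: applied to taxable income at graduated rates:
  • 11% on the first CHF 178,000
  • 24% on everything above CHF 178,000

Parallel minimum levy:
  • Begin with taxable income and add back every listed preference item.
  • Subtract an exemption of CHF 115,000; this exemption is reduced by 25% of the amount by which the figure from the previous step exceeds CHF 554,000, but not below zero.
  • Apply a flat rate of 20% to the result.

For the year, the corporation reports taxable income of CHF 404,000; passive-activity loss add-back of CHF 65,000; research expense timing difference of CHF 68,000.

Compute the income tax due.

Parallel minimum levy:
  Adjusted income: CHF 404,000 + CHF 65,000 + CHF 68,000 = CHF 537,000
  Exemption: CHF 537,000 ≤ CHF 554,000, so full CHF 115,000 applies
  Base: CHF 537,000 − CHF 115,000 = CHF 422,000
  CHF 422,000 × 20% = CHF 84,400

Mainline income levy:
  CHF 178,000 × 11% = CHF 19,580
  CHF 226,000 × 24% = CHF 54,240
  → CHF 73,820

CHF 84,400 > CHF 73,820, so the parallel minimum levy is the binding amount.

CHF 84,400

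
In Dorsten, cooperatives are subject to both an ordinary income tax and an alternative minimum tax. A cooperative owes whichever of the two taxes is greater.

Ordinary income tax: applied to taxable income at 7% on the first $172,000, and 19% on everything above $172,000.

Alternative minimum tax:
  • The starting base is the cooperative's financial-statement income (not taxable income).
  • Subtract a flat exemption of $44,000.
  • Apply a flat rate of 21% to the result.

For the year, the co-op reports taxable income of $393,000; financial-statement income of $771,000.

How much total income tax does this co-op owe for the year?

$152,670

Alternative minimum tax:
  Base (financial-statement income): $771,000
  Less exemption $44,000 → base $727,000
  $727,000 × 21% = $152,670

Ordinary income tax:
  $172,000 × 7% = $12,040
  $221,000 × 19% = $41,990
  → $54,030

$152,670 > $54,030, so the alternative minimum tax is the binding amount.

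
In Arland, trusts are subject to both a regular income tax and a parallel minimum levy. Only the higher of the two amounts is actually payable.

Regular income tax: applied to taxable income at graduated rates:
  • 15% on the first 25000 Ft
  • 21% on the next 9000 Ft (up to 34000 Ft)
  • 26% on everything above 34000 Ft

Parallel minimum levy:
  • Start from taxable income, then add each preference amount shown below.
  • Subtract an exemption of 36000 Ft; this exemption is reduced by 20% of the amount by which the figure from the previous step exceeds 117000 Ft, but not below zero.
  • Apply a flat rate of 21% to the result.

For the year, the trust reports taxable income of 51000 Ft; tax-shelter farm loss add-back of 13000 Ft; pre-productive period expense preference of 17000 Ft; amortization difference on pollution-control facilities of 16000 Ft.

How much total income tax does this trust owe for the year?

Parallel minimum levy:
  Adjusted income: 51000 Ft + 13000 Ft + 17000 Ft + 16000 Ft = 97000 Ft
  Exemption: 97000 Ft ≤ 117000 Ft, so full 36000 Ft applies
  Base: 97000 Ft − 36000 Ft = 61000 Ft
  61000 Ft × 21% = 12810 Ft

Regular income tax:
  25000 Ft × 15% = 3750 Ft
  9000 Ft × 21% = 1890 Ft
  17000 Ft × 26% = 4420 Ft
  → 10060 Ft

12810 Ft > 10060 Ft, so the parallel minimum levy is the binding amount.

12810 Ft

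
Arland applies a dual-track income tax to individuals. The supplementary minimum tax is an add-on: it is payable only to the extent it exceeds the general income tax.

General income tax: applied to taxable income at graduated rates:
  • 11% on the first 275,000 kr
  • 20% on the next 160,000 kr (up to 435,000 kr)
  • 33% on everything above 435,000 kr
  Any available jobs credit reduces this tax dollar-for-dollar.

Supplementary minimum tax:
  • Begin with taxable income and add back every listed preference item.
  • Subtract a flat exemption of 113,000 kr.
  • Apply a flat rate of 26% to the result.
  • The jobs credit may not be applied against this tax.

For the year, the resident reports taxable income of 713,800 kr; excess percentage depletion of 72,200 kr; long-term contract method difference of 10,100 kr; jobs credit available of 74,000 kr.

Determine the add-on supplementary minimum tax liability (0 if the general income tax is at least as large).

97,352 kr

Supplementary minimum tax:
  Adjusted income: 713,800 kr + 72,200 kr + 10,100 kr = 796,100 kr
  Less exemption 113,000 kr → base 683,100 kr
  683,100 kr × 26% = 177,606 kr

General income tax:
  275,000 kr × 11% = 30,250 kr
  160,000 kr × 20% = 32,000 kr
  278,800 kr × 33% = 92,004 kr
  → 154,254 kr
  Less jobs credit 74,000 kr → 80,254 kr

Excess of supplementary minimum tax over general income tax: 177,606 kr − 80,254 kr = 97,352 kr.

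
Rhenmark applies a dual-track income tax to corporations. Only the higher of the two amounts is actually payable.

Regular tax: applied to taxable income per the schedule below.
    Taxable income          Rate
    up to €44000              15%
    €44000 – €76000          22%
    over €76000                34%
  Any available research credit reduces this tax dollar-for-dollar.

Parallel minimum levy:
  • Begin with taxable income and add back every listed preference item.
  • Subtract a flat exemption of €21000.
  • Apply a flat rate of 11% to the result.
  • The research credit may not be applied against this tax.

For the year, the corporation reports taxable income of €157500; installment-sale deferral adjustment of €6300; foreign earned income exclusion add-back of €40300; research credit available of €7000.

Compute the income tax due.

Regular tax:
  €44000 × 15% = €6600
  €32000 × 22% = €7040
  €81500 × 34% = €27710
  → €41350
  Less research credit €7000 → €34350

Parallel minimum levy:
  Adjusted income: €157500 + €6300 + €40300 = €204100
  Less exemption €21000 → base €183100
  €183100 × 11% = €20141

€34350 > €20141, so the regular tax governs.

€34350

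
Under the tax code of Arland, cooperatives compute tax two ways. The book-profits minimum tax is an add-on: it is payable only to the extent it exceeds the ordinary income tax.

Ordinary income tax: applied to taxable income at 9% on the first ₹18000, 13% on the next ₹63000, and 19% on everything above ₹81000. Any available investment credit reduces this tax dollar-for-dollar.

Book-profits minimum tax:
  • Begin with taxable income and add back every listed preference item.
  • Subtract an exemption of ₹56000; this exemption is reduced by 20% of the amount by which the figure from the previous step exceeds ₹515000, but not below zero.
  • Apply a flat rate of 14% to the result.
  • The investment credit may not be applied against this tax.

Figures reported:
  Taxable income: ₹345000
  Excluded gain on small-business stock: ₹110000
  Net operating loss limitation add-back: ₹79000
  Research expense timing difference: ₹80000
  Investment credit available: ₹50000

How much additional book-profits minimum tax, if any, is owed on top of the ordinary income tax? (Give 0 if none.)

₹70922

Ordinary income tax:
  ₹18000 × 9% = ₹1620
  ₹63000 × 13% = ₹8190
  ₹264000 × 19% = ₹50160
  → ₹59970
  Less investment credit ₹50000 → ₹9970

Book-profits minimum tax:
  Adjusted income: ₹345000 + ₹110000 + ₹79000 + ₹80000 = ₹614000
  Exemption: ₹56000 − 20% × (₹614000 − ₹515000) = ₹56000 − ₹19800 = ₹36200
  Base: ₹614000 − ₹36200 = ₹577800
  ₹577800 × 14% = ₹80892

Excess of book-profits minimum tax over ordinary income tax: ₹80892 − ₹9970 = ₹70922.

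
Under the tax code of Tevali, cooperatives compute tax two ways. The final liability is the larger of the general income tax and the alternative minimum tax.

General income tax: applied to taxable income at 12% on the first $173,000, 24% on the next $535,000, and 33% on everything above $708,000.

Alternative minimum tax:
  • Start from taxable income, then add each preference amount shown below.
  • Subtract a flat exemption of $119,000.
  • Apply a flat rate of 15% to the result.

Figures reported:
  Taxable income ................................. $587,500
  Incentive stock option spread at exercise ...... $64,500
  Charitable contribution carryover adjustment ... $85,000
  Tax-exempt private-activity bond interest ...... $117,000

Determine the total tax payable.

$120,240

Alternative minimum tax:
  Adjusted income: $587,500 + $64,500 + $85,000 + $117,000 = $854,000
  Less exemption $119,000 → base $735,000
  $735,000 × 15% = $110,250

General income tax:
  $173,000 × 12% = $20,760
  $414,500 × 24% = $99,480
  → $120,240

$120,240 > $110,250, so the general income tax governs.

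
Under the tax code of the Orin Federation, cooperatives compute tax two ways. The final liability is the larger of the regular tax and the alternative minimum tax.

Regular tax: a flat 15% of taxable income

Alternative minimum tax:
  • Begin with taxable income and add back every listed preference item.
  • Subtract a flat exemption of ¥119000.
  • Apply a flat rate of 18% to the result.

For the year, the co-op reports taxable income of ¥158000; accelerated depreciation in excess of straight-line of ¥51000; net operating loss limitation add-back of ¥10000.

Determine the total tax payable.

¥23700

Alternative minimum tax:
  Adjusted income: ¥158000 + ¥51000 + ¥10000 = ¥219000
  Less exemption ¥119000 → base ¥100000
  ¥100000 × 18% = ¥18000

Regular tax:
  ¥158000 × 15% = ¥23700

¥23700 > ¥18000, so the regular tax governs.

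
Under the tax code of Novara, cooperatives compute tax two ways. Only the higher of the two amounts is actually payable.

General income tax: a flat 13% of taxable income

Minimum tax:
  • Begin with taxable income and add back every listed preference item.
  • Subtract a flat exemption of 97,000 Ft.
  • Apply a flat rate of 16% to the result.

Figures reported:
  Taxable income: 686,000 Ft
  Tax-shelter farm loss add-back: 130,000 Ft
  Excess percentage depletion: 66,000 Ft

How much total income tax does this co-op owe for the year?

125,600 Ft

General income tax:
  686,000 Ft × 13% = 89,180 Ft

Minimum tax:
  Adjusted income: 686,000 Ft + 130,000 Ft + 66,000 Ft = 882,000 Ft
  Less exemption 97,000 Ft → base 785,000 Ft
  785,000 Ft × 16% = 125,600 Ft

125,600 Ft > 89,180 Ft, so the minimum tax is the binding amount.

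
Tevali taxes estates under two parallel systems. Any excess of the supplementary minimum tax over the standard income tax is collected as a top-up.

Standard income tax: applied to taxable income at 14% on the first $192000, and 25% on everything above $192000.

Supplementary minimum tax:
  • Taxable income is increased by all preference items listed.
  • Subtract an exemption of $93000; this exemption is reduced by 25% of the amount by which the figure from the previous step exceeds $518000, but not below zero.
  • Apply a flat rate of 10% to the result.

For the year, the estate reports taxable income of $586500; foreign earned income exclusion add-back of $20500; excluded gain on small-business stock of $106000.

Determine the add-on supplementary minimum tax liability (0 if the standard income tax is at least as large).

$0

Supplementary minimum tax:
  Adjusted income: $586500 + $20500 + $106000 = $713000
  Exemption: $93000 − 25% × ($713000 − $518000) = $93000 − $48750 = $44250
  Base: $713000 − $44250 = $668750
  $668750 × 10% = $66875

Standard income tax:
  $192000 × 14% = $26880
  $394500 × 25% = $98625
  → $125505

$66875 ≤ $125505, so no add-on is due.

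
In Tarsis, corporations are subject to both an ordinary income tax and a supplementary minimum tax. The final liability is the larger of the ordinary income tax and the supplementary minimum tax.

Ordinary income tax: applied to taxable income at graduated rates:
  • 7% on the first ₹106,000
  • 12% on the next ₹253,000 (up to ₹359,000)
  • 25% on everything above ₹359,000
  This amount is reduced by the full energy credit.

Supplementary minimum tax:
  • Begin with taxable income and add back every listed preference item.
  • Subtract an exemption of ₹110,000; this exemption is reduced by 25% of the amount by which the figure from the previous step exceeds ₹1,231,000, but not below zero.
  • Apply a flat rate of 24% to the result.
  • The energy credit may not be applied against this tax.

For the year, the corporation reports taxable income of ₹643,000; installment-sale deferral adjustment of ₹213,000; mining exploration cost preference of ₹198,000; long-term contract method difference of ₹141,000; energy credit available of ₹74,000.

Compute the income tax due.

Ordinary income tax:
  ₹106,000 × 7% = ₹7,420
  ₹253,000 × 12% = ₹30,360
  ₹284,000 × 25% = ₹71,000
  → ₹108,780
  Less energy credit ₹74,000 → ₹34,780

Supplementary minimum tax:
  Adjusted income: ₹643,000 + ₹213,000 + ₹198,000 + ₹141,000 = ₹1,195,000
  Exemption: ₹1,195,000 ≤ ₹1,231,000, so full ₹110,000 applies
  Base: ₹1,195,000 − ₹110,000 = ₹1,085,000
  ₹1,085,000 × 24% = ₹260,400

₹260,400 > ₹34,780, so the supplementary minimum tax is the binding amount.

₹260,400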